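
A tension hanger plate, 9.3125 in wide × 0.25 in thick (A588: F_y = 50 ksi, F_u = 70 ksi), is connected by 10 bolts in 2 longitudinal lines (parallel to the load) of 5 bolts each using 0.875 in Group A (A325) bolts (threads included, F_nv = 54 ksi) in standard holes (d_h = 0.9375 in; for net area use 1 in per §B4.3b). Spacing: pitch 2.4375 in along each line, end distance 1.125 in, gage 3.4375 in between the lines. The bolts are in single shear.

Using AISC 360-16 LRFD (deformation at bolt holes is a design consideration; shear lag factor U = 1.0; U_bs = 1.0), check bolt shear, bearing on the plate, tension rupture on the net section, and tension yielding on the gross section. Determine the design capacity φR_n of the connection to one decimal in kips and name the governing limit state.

Bolt shear: A_b = π(0.875)²/4 = 0.60132 in². φR_n = 0.75 × 54 × 0.60132 × 10 × 1 = 243.5 kips.
Bearing (0.25 in plate, F_u = 70 ksi): end bolts L_c = 1.125 − 0.9375/2 = 0.65625, R_n = min(1.2×0.65625×0.25×70, 2.4×0.875×0.25×70) = 13.781 kips/bolt; interior L_c = 2.4375 − 0.9375 = 1.5, R_n = 31.5 kips/bolt. φR_n = 0.75 × (2×13.781 + 8×31.5) = 209.7 kips.
Tension rupture (net): A_n = (9.3125 − 2×1)×0.25 = 1.8281 in² (U = 1.0, A_e = A_n). φR_n = 0.75 × 70 × 1.8281 = 96.0 kips.
Tension yield (gross): A_g = 9.3125×0.25 = 2.3281 in². φR_n = 0.90 × 50 × 2.3281 = 104.8 kips.
Governing: min(243.5, 209.7, 96.0, 104.8) = 96.0 kips → net-section rupture.

96.0 kips (net-section rupture governs)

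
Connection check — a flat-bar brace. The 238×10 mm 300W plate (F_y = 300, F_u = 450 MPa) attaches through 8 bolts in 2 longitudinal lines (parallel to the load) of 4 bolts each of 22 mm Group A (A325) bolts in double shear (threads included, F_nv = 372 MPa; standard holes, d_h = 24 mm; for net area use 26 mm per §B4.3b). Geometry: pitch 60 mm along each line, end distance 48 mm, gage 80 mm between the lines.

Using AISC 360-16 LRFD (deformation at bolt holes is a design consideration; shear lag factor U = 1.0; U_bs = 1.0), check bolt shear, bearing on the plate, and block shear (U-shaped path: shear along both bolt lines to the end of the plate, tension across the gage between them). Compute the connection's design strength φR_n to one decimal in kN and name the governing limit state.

Bolt shear: A_b = π(22)²/4 = 380.13 mm². φR_n = 0.75 × 372 × 380.13 × 8 × 2 = 1696.9 kN.
Bearing (10 mm plate, F_u = 450 MPa): end bolts L_c = 48 − 24/2 = 36, R_n = min(1.2×36×10×450, 2.4×22×10×450) = 194.4 kN/bolt; interior L_c = 60 − 24 = 36, R_n = 194.4 kN/bolt. φR_n = 0.75 × (2×194.4 + 6×194.4) = 1166.4 kN.
Block shear: shear path 2×[48+3×60] = 2×228 mm, A_gv = 4560, A_nv = 2×(228 − 3.5×26)×10 = 2740 mm²; tension across gage: (80 − 1×26)×10 = 540 mm². R_n = min(0.6×450×2740, 0.6×300×4560) + 1.0×450×540 = min(739.8, 820.8) + 243 = 982.8 kN. φR_n = 0.75 × 982.8 = 737.1 kN.
Governing: min(1696.9, 1166.4, 737.1) = 737.1 kN → block shear.

737.1 kN (block shear governs)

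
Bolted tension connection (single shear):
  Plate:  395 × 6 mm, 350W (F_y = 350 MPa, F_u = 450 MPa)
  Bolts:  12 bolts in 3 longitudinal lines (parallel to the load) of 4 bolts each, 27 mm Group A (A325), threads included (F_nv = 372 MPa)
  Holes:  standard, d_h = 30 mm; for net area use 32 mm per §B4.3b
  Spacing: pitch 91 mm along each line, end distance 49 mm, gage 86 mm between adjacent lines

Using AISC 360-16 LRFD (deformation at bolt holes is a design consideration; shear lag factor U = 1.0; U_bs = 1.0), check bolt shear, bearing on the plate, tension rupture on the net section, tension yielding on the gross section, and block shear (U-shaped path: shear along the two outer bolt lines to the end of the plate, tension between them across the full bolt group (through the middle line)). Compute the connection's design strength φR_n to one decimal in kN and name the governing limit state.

Bolt shear: A_b = π(27)²/4 = 572.56 mm². φR_n = 0.75 × 372 × 572.56 × 12 × 1 = 1916.9 kN.
Bearing (6 mm plate, F_u = 450 MPa): end bolts L_c = 49 − 30/2 = 34, R_n = min(1.2×34×6×450, 2.4×27×6×450) = 110.16 kN/bolt; interior L_c = 91 − 30 = 61, R_n = 174.96 kN/bolt. φR_n = 0.75 × (3×110.16 + 9×174.96) = 1428.8 kN.
Tension rupture (net): A_n = (395 − 3×32)×6 = 1794 mm² (U = 1.0, A_e = A_n). φR_n = 0.75 × 450 × 1794 = 605.5 kN.
Tension yield (gross): A_g = 395×6 = 2370 mm². φR_n = 0.90 × 350 × 2370 = 746.6 kN.
Block shear: shear path 2×[49+3×91] = 2×322 mm, A_gv = 3864, A_nv = 2×(322 − 3.5×32)×6 = 2520 mm²; tension across gage: (172 − 2×32)×6 = 648 mm². R_n = min(0.6×450×2520, 0.6×350×3864) + 1.0×450×648 = min(680.4, 811.44) + 291.6 = 972 kN. φR_n = 0.75 × 972 = 729.0 kN.
Governing: min(1916.9, 1428.8, 605.5, 746.6, 729.0) = 605.5 kN → net-section rupture.

605.5 kN (net-section rupture governs)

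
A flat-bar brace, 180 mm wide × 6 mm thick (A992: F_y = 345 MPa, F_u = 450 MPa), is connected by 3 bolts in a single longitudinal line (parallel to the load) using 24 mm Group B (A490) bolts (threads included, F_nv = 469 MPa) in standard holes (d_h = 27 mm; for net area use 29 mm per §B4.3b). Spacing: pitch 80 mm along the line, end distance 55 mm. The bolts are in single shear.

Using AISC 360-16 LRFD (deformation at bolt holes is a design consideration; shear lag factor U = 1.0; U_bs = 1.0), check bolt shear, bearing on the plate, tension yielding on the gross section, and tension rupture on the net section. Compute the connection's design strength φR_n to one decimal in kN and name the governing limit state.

Bolt shear: A_b = π(24)²/4 = 452.39 mm². φR_n = 0.75 × 469 × 452.39 × 3 × 1 = 477.4 kN.
Bearing (6 mm plate, F_u = 450 MPa): end bolts L_c = 55 − 27/2 = 41.5, R_n = min(1.2×41.5×6×450, 2.4×24×6×450) = 134.46 kN/bolt; interior L_c = 80 − 27 = 53, R_n = 155.52 kN/bolt. φR_n = 0.75 × (1×134.46 + 2×155.52) = 334.1 kN.
Tension yield (gross): A_g = 180×6 = 1080 mm². φR_n = 0.90 × 345 × 1080 = 335.3 kN.
Tension rupture (net): A_n = (180 − 1×29)×6 = 906 mm² (U = 1.0, A_e = A_n). φR_n = 0.75 × 450 × 906 = 305.8 kN.
Governing: min(477.4, 334.1, 335.3, 305.8) = 305.8 kN → net-section rupture.

305.8 kN (net-section rupture governs)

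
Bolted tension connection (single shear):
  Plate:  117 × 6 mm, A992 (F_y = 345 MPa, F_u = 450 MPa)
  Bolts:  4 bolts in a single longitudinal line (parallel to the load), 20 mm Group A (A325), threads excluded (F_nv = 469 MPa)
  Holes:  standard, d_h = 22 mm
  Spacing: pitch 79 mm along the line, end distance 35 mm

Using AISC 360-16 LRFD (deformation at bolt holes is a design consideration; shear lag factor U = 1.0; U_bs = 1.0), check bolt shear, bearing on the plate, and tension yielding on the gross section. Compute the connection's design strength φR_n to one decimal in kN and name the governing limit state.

Bolt shear: A_b = π(20)²/4 = 314.16 mm². φR_n = 0.75 × 469 × 314.16 × 4 × 1 = 442.0 kN.
Bearing (6 mm plate, F_u = 450 MPa): end bolts L_c = 35 − 22/2 = 24, R_n = min(1.2×24×6×450, 2.4×20×6×450) = 77.76 kN/bolt; interior L_c = 79 − 22 = 57, R_n = 129.6 kN/bolt. φR_n = 0.75 × (1×77.76 + 3×129.6) = 349.9 kN.
Tension yield (gross): A_g = 117×6 = 702 mm². φR_n = 0.90 × 345 × 702 = 218.0 kN.
Governing: min(442.0, 349.9, 218.0) = 218.0 kN → gross-section yield.

218.0 kN (gross-section yield governs)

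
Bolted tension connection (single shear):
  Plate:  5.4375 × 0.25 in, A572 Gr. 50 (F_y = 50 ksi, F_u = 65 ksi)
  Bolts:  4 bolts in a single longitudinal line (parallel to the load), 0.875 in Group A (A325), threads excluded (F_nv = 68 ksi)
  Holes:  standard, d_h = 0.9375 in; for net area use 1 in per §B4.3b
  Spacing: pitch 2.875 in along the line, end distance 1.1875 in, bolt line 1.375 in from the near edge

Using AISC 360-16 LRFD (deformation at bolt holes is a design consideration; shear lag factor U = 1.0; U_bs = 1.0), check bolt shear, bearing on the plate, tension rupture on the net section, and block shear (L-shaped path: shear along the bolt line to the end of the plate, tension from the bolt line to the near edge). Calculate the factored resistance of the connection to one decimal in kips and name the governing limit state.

54.1 kips (net-section rupture governs)

Bolt shear: A_b = π(0.875)²/4 = 0.60132 in². φR_n = 0.75 × 68 × 0.60132 × 4 × 1 = 122.7 kips.
Bearing (0.25 in plate, F_u = 65 ksi): end bolts L_c = 1.1875 − 0.9375/2 = 0.71875, R_n = min(1.2×0.71875×0.25×65, 2.4×0.875×0.25×65) = 14.016 kips/bolt; interior L_c = 2.875 − 0.9375 = 1.9375, R_n = 34.125 kips/bolt. φR_n = 0.75 × (1×14.016 + 3×34.125) = 87.3 kips.
Tension rupture (net): A_n = (5.4375 − 1×1)×0.25 = 1.1094 in² (U = 1.0, A_e = A_n). φR_n = 0.75 × 65 × 1.1094 = 54.1 kips.
Block shear: shear path 1×[1.1875+3×2.875] = 1×9.8125 in, A_gv = 2.4531, A_nv = 1×(9.8125 − 3.5×1)×0.25 = 1.5781 in²; tension to near edge: (1.375 − 0.5×1)×0.25 = 0.21875 in². R_n = min(0.6×65×1.5781, 0.6×50×2.4531) + 1.0×65×0.21875 = min(61.546, 73.593) + 14.219 = 75.765 kips. φR_n = 0.75 × 75.765 = 56.8 kips.
Governing: min(122.7, 87.3, 54.1, 56.8) = 54.1 kips → net-section rupture.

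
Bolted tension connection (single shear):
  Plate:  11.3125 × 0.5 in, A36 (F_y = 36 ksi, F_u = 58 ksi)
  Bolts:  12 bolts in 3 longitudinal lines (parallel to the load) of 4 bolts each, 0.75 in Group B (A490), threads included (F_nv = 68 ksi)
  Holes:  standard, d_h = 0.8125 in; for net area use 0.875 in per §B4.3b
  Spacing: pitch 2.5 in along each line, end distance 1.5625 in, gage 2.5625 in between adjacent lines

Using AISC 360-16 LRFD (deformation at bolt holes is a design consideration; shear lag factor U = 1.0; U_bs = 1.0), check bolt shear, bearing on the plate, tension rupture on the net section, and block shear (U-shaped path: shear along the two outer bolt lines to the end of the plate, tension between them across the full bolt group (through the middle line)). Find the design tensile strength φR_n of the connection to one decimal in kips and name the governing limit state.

Bolt shear: A_b = π(0.75)²/4 = 0.44179 in². φR_n = 0.75 × 68 × 0.44179 × 12 × 1 = 270.4 kips.
Bearing (0.5 in plate, F_u = 58 ksi): end bolts L_c = 1.5625 − 0.8125/2 = 1.15625, R_n = min(1.2×1.15625×0.5×58, 2.4×0.75×0.5×58) = 40.238 kips/bolt; interior L_c = 2.5 − 0.8125 = 1.6875, R_n = 52.2 kips/bolt. φR_n = 0.75 × (3×40.238 + 9×52.2) = 442.9 kips.
Tension rupture (net): A_n = (11.3125 − 3×0.875)×0.5 = 4.3438 in² (U = 1.0, A_e = A_n). φR_n = 0.75 × 58 × 4.3438 = 189.0 kips.
Block shear: shear path 2×[1.5625+3×2.5] = 2×9.0625 in, A_gv = 9.0625, A_nv = 2×(9.0625 − 3.5×0.875)×0.5 = 6 in²; tension across gage: (5.125 − 2×0.875)×0.5 = 1.6875 in². R_n = min(0.6×58×6, 0.6×36×9.0625) + 1.0×58×1.6875 = min(208.8, 195.75) + 97.875 = 293.63 kips. φR_n = 0.75 × 293.63 = 220.2 kips.
Governing: min(270.4, 442.9, 189.0, 220.2) = 189.0 kips → net-section rupture.

189.0 kips (net-section rupture governs)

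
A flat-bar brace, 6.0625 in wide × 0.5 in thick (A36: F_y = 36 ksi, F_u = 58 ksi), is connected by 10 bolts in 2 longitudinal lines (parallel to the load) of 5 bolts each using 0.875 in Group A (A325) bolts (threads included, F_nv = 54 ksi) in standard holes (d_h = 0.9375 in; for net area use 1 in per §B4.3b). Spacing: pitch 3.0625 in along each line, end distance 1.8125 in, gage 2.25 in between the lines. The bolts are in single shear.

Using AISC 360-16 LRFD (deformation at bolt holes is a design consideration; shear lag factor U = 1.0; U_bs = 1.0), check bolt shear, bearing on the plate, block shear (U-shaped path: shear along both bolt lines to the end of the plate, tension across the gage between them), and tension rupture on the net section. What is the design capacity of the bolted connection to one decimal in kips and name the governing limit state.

Bolt shear: A_b = π(0.875)²/4 = 0.60132 in². φR_n = 0.75 × 54 × 0.60132 × 10 × 1 = 243.5 kips.
Bearing (0.5 in plate, F_u = 58 ksi): end bolts L_c = 1.8125 − 0.9375/2 = 1.34375, R_n = min(1.2×1.34375×0.5×58, 2.4×0.875×0.5×58) = 46.763 kips/bolt; interior L_c = 3.0625 − 0.9375 = 2.125, R_n = 60.9 kips/bolt. φR_n = 0.75 × (2×46.763 + 8×60.9) = 435.5 kips.
Block shear: shear path 2×[1.8125+4×3.0625] = 2×14.0625 in, A_gv = 14.063, A_nv = 2×(14.0625 − 4.5×1)×0.5 = 9.5625 in²; tension across gage: (2.25 − 1×1)×0.5 = 0.625 in². R_n = min(0.6×58×9.5625, 0.6×36×14.063) + 1.0×58×0.625 = min(332.78, 303.76) + 36.25 = 340.01 kips. φR_n = 0.75 × 340.01 = 255.0 kips.
Tension rupture (net): A_n = (6.0625 − 2×1)×0.5 = 2.0313 in² (U = 1.0, A_e = A_n). φR_n = 0.75 × 58 × 2.0313 = 88.4 kips.
Governing: min(243.5, 435.5, 255.0, 88.4) = 88.4 kips → net-section rupture.

88.4 kips (net-section rupture governs)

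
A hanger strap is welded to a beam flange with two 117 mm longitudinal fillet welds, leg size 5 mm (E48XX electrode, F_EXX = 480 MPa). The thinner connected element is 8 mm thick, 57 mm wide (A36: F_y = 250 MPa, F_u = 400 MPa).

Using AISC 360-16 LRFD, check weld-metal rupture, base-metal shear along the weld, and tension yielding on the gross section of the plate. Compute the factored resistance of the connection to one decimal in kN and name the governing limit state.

Weld metal: throat = 0.707×5 = 3.535 mm, L = 2×117 = 234 mm. φR_n = 0.75 × 0.6 × 480 × 3.535 × 234 = 178.7 kN.
Base metal shear (8 mm plate): yield φR_n = 1.0×0.6×250×8×234 = 280.8 kN; rupture φR_n = 0.75×0.6×400×8×234 = 337.0 kN; take 280.8 kN (yield).
Tension yield (gross): A_g = 57×8 = 456 mm². φR_n = 0.90 × 250 × 456 = 102.6 kN.
Governing: min(178.7, 280.8, 102.6) = 102.6 kN → gross-section yield.

102.6 kN (gross-section yield governs)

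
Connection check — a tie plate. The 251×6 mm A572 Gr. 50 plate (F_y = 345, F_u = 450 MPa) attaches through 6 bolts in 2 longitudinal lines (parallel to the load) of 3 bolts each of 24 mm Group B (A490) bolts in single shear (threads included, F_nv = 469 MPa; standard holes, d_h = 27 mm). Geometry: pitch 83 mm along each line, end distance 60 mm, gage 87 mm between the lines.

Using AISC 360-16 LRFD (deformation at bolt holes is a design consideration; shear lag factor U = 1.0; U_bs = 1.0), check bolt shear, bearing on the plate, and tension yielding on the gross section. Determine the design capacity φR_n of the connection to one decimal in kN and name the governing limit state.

467.6 kN (gross-section yield governs)

Bolt shear: A_b = π(24)²/4 = 452.39 mm². φR_n = 0.75 × 469 × 452.39 × 6 × 1 = 954.8 kN.
Bearing (6 mm plate, F_u = 450 MPa): end bolts L_c = 60 − 27/2 = 46.5, R_n = min(1.2×46.5×6×450, 2.4×24×6×450) = 150.66 kN/bolt; interior L_c = 83 − 27 = 56, R_n = 155.52 kN/bolt. φR_n = 0.75 × (2×150.66 + 4×155.52) = 692.6 kN.
Tension yield (gross): A_g = 251×6 = 1506 mm². φR_n = 0.90 × 345 × 1506 = 467.6 kN.
Governing: min(954.8, 692.6, 467.6) = 467.6 kN → gross-section yield.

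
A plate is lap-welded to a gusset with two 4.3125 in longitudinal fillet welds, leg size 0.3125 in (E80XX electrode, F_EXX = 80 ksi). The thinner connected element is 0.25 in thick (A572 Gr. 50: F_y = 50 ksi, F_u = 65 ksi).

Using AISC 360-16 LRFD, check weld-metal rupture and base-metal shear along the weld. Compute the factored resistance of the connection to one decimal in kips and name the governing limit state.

63.1 kips (base-metal shear governs)

Weld metal: throat = 0.707×0.3125 = 0.22094 in, L = 2×4.3125 = 8.625 in. φR_n = 0.75 × 0.6 × 80 × 0.22094 × 8.625 = 68.6 kips.
Base metal shear (0.25 in plate): yield φR_n = 1.0×0.6×50×0.25×8.625 = 64.7 kips; rupture φR_n = 0.75×0.6×65×0.25×8.625 = 63.1 kips; take 63.1 kips (rupture).
Governing: min(68.6, 63.1) = 63.1 kips → base-metal shear.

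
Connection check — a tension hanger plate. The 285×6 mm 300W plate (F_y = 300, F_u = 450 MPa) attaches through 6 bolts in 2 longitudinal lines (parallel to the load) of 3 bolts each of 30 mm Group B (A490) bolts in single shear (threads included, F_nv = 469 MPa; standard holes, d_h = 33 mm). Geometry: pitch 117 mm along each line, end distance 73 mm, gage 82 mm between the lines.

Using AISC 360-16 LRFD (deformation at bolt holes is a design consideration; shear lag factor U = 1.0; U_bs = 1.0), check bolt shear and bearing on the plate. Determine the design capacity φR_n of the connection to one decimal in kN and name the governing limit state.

857.8 kN (bearing governs)

Bolt shear: A_b = π(30)²/4 = 706.86 mm². φR_n = 0.75 × 469 × 706.86 × 6 × 1 = 1491.8 kN.
Bearing (6 mm plate, F_u = 450 MPa): end bolts L_c = 73 − 33/2 = 56.5, R_n = min(1.2×56.5×6×450, 2.4×30×6×450) = 183.06 kN/bolt; interior L_c = 117 − 33 = 84, R_n = 194.4 kN/bolt. φR_n = 0.75 × (2×183.06 + 4×194.4) = 857.8 kN.
Governing: min(1491.8, 857.8) = 857.8 kN → bearing.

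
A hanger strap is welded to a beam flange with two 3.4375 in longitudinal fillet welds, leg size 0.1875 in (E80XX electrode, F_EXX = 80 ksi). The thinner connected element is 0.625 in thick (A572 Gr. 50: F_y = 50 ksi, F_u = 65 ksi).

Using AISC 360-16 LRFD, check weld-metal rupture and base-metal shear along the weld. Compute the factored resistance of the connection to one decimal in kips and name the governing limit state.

Weld metal: throat = 0.707×0.1875 = 0.13256 in, L = 2×3.4375 = 6.875 in. φR_n = 0.75 × 0.6 × 80 × 0.13256 × 6.875 = 32.8 kips.
Base metal shear (0.625 in plate): yield φR_n = 1.0×0.6×50×0.625×6.875 = 128.9 kips; rupture φR_n = 0.75×0.6×65×0.625×6.875 = 125.7 kips; take 125.7 kips (rupture).
Governing: min(32.8, 125.7) = 32.8 kips → weld metal.

32.8 kips (weld metal governs)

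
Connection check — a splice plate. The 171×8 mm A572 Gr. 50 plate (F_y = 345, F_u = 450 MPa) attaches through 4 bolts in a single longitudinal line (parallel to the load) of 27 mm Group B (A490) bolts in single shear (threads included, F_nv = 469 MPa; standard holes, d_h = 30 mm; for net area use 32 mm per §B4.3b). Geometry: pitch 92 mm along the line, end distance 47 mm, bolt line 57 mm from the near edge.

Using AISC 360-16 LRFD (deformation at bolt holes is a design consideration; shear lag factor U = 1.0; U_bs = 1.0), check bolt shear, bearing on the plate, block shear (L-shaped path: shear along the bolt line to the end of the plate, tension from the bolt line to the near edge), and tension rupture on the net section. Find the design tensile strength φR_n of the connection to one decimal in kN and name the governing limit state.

375.3 kN (net-section rupture governs)

Bolt shear: A_b = π(27)²/4 = 572.56 mm². φR_n = 0.75 × 469 × 572.56 × 4 × 1 = 805.6 kN.
Bearing (8 mm plate, F_u = 450 MPa): end bolts L_c = 47 − 30/2 = 32, R_n = min(1.2×32×8×450, 2.4×27×8×450) = 138.24 kN/bolt; interior L_c = 92 − 30 = 62, R_n = 233.28 kN/bolt. φR_n = 0.75 × (1×138.24 + 3×233.28) = 628.6 kN.
Block shear: shear path 1×[47+3×92] = 1×323 mm, A_gv = 2584, A_nv = 1×(323 − 3.5×32)×8 = 1688 mm²; tension to near edge: (57 − 0.5×32)×8 = 328 mm². R_n = min(0.6×450×1688, 0.6×345×2584) + 1.0×450×328 = min(455.76, 534.89) + 147.6 = 603.36 kN. φR_n = 0.75 × 603.36 = 452.5 kN.
Tension rupture (net): A_n = (171 − 1×32)×8 = 1112 mm² (U = 1.0, A_e = A_n). φR_n = 0.75 × 450 × 1112 = 375.3 kN.
Governing: min(805.6, 628.6, 452.5, 375.3) = 375.3 kN → net-section rupture.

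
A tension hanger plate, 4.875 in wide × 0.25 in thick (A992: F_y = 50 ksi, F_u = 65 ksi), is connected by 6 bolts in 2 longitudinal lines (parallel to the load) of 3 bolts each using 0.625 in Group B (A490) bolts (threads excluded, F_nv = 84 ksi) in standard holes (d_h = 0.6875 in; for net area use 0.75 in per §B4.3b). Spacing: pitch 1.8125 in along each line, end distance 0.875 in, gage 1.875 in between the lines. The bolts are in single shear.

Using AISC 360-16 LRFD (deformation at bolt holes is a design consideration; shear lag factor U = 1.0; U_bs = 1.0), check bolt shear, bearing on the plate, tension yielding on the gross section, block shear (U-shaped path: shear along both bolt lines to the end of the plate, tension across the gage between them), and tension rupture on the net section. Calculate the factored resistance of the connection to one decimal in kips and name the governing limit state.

41.1 kips (net-section rupture governs)

Bolt shear: A_b = π(0.625)²/4 = 0.3068 in². φR_n = 0.75 × 84 × 0.3068 × 6 × 1 = 116.0 kips.
Bearing (0.25 in plate, F_u = 65 ksi): end bolts L_c = 0.875 − 0.6875/2 = 0.53125, R_n = min(1.2×0.53125×0.25×65, 2.4×0.625×0.25×65) = 10.359 kips/bolt; interior L_c = 1.8125 − 0.6875 = 1.125, R_n = 21.938 kips/bolt. φR_n = 0.75 × (2×10.359 + 4×21.938) = 81.4 kips.
Tension yield (gross): A_g = 4.875×0.25 = 1.2188 in². φR_n = 0.90 × 50 × 1.2188 = 54.8 kips.
Block shear: shear path 2×[0.875+2×1.8125] = 2×4.5 in, A_gv = 2.25, A_nv = 2×(4.5 − 2.5×0.75)×0.25 = 1.3125 in²; tension across gage: (1.875 − 1×0.75)×0.25 = 0.28125 in². R_n = min(0.6×65×1.3125, 0.6×50×2.25) + 1.0×65×0.28125 = min(51.188, 67.5) + 18.281 = 69.469 kips. φR_n = 0.75 × 69.469 = 52.1 kips.
Tension rupture (net): A_n = (4.875 − 2×0.75)×0.25 = 0.84375 in² (U = 1.0, A_e = A_n). φR_n = 0.75 × 65 × 0.84375 = 41.1 kips.
Governing: min(116.0, 81.4, 54.8, 52.1, 41.1) = 41.1 kips → net-section rupture.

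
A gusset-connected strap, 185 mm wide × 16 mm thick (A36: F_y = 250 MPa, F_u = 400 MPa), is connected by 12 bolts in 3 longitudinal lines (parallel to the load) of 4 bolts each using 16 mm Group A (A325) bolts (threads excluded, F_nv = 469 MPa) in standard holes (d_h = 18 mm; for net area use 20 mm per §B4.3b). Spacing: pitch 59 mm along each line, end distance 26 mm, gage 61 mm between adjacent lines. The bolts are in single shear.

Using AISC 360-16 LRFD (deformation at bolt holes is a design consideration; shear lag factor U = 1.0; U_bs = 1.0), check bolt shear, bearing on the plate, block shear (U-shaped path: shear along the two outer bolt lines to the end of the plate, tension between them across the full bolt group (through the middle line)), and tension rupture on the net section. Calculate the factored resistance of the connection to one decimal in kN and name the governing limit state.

Bolt shear: A_b = π(16)²/4 = 201.06 mm². φR_n = 0.75 × 469 × 201.06 × 12 × 1 = 848.7 kN.
Bearing (16 mm plate, F_u = 400 MPa): end bolts L_c = 26 − 18/2 = 17, R_n = min(1.2×17×16×400, 2.4×16×16×400) = 130.56 kN/bolt; interior L_c = 59 − 18 = 41, R_n = 245.76 kN/bolt. φR_n = 0.75 × (3×130.56 + 9×245.76) = 1952.6 kN.
Block shear: shear path 2×[26+3×59] = 2×203 mm, A_gv = 6496, A_nv = 2×(203 − 3.5×20)×16 = 4256 mm²; tension across gage: (122 − 2×20)×16 = 1312 mm². R_n = min(0.6×400×4256, 0.6×250×6496) + 1.0×400×1312 = min(1021.4, 974.4) + 524.8 = 1499.2 kN. φR_n = 0.75 × 1499.2 = 1124.4 kN.
Tension rupture (net): A_n = (185 − 3×20)×16 = 2000 mm² (U = 1.0, A_e = A_n). φR_n = 0.75 × 400 × 2000 = 600.0 kN.
Governing: min(848.7, 1952.6, 1124.4, 600.0) = 600.0 kN → net-section rupture.

600.0 kN (net-section rupture governs)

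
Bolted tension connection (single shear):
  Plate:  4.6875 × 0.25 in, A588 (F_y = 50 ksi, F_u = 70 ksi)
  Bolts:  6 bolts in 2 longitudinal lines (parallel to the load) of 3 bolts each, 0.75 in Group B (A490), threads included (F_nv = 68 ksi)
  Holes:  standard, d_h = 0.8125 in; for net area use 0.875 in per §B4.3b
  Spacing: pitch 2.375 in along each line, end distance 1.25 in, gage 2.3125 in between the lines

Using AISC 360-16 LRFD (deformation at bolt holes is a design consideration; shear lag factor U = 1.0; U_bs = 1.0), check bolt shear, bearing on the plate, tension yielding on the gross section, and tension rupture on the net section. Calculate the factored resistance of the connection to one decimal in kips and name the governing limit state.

Bolt shear: A_b = π(0.75)²/4 = 0.44179 in². φR_n = 0.75 × 68 × 0.44179 × 6 × 1 = 135.2 kips.
Bearing (0.25 in plate, F_u = 70 ksi): end bolts L_c = 1.25 − 0.8125/2 = 0.84375, R_n = min(1.2×0.84375×0.25×70, 2.4×0.75×0.25×70) = 17.719 kips/bolt; interior L_c = 2.375 − 0.8125 = 1.5625, R_n = 31.5 kips/bolt. φR_n = 0.75 × (2×17.719 + 4×31.5) = 121.1 kips.
Tension yield (gross): A_g = 4.6875×0.25 = 1.1719 in². φR_n = 0.90 × 50 × 1.1719 = 52.7 kips.
Tension rupture (net): A_n = (4.6875 − 2×0.875)×0.25 = 0.73438 in² (U = 1.0, A_e = A_n). φR_n = 0.75 × 70 × 0.73438 = 38.6 kips.
Governing: min(135.2, 121.1, 52.7, 38.6) = 38.6 kips → net-section rupture.

38.6 kips (net-section rupture governs)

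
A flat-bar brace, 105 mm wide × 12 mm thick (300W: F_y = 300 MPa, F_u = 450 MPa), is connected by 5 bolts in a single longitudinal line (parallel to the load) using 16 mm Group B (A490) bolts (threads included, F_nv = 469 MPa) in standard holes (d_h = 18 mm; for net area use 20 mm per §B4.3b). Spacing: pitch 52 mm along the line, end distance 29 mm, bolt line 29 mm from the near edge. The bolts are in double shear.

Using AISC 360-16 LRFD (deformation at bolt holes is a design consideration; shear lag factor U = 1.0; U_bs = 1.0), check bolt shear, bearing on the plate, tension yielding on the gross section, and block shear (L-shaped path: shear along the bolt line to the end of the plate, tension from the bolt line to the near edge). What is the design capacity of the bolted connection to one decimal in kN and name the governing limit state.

340.2 kN (gross-section yield governs)

Bolt shear: A_b = π(16)²/4 = 201.06 mm². φR_n = 0.75 × 469 × 201.06 × 5 × 2 = 707.2 kN.
Bearing (12 mm plate, F_u = 450 MPa): end bolts L_c = 29 − 18/2 = 20, R_n = min(1.2×20×12×450, 2.4×16×12×450) = 129.6 kN/bolt; interior L_c = 52 − 18 = 34, R_n = 207.36 kN/bolt. φR_n = 0.75 × (1×129.6 + 4×207.36) = 719.3 kN.
Tension yield (gross): A_g = 105×12 = 1260 mm². φR_n = 0.90 × 300 × 1260 = 340.2 kN.
Block shear: shear path 1×[29+4×52] = 1×237 mm, A_gv = 2844, A_nv = 1×(237 − 4.5×20)×12 = 1764 mm²; tension to near edge: (29 − 0.5×20)×12 = 228 mm². R_n = min(0.6×450×1764, 0.6×300×2844) + 1.0×450×228 = min(476.28, 511.92) + 102.6 = 578.88 kN. φR_n = 0.75 × 578.88 = 434.2 kN.
Governing: min(707.2, 719.3, 340.2, 434.2) = 340.2 kN → gross-section yield.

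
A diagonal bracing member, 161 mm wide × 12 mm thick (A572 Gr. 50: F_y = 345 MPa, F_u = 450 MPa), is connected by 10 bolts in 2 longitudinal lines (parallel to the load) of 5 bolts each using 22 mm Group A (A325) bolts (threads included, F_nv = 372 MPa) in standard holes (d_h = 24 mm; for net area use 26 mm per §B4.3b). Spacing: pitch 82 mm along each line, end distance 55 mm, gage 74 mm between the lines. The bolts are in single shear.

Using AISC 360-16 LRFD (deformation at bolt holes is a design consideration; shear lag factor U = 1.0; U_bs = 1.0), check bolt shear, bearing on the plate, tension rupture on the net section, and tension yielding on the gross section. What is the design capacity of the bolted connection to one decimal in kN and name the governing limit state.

441.5 kN (net-section rupture governs)

Bolt shear: A_b = π(22)²/4 = 380.13 mm². φR_n = 0.75 × 372 × 380.13 × 10 × 1 = 1060.6 kN.
Bearing (12 mm plate, F_u = 450 MPa): end bolts L_c = 55 − 24/2 = 43, R_n = min(1.2×43×12×450, 2.4×22×12×450) = 278.64 kN/bolt; interior L_c = 82 − 24 = 58, R_n = 285.12 kN/bolt. φR_n = 0.75 × (2×278.64 + 8×285.12) = 2128.7 kN.
Tension rupture (net): A_n = (161 − 2×26)×12 = 1308 mm² (U = 1.0, A_e = A_n). φR_n = 0.75 × 450 × 1308 = 441.5 kN.
Tension yield (gross): A_g = 161×12 = 1932 mm². φR_n = 0.90 × 345 × 1932 = 599.9 kN.
Governing: min(1060.6, 2128.7, 441.5, 599.9) = 441.5 kN → net-section rupture.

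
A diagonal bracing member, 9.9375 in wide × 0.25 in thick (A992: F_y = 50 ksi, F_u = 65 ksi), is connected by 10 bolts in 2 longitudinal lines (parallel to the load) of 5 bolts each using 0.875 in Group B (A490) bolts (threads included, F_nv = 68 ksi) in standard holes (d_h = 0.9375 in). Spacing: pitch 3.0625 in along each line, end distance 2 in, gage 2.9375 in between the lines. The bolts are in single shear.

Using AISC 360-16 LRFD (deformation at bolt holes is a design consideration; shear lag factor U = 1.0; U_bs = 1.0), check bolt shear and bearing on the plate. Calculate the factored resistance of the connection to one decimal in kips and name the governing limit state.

Bolt shear: A_b = π(0.875)²/4 = 0.60132 in². φR_n = 0.75 × 68 × 0.60132 × 10 × 1 = 306.7 kips.
Bearing (0.25 in plate, F_u = 65 ksi): end bolts L_c = 2 − 0.9375/2 = 1.53125, R_n = min(1.2×1.53125×0.25×65, 2.4×0.875×0.25×65) = 29.859 kips/bolt; interior L_c = 3.0625 − 0.9375 = 2.125, R_n = 34.125 kips/bolt. φR_n = 0.75 × (2×29.859 + 8×34.125) = 249.5 kips.
Governing: min(306.7, 249.5) = 249.5 kips → bearing.

249.5 kips (bearing governs)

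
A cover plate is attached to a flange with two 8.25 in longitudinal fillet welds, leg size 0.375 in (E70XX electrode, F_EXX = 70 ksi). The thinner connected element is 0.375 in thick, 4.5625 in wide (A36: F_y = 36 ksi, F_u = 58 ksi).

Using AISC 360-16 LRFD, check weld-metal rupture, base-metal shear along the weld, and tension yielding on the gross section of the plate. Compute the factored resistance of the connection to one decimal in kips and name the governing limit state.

Weld metal: throat = 0.707×0.375 = 0.26513 in, L = 2×8.25 = 16.5 in. φR_n = 0.75 × 0.6 × 70 × 0.26513 × 16.5 = 137.8 kips.
Base metal shear (0.375 in plate): yield φR_n = 1.0×0.6×36×0.375×16.5 = 133.7 kips; rupture φR_n = 0.75×0.6×58×0.375×16.5 = 161.5 kips; take 133.7 kips (yield).
Tension yield (gross): A_g = 4.5625×0.375 = 1.7109 in². φR_n = 0.90 × 36 × 1.7109 = 55.4 kips.
Governing: min(137.8, 133.7, 55.4) = 55.4 kips → gross-section yield.

55.4 kips (gross-section yield governs)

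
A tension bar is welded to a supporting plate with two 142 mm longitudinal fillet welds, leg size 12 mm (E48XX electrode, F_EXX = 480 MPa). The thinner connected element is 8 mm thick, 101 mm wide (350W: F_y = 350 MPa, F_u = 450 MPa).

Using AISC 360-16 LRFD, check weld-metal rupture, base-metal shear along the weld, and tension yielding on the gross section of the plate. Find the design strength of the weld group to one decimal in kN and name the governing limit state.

254.5 kN (gross-section yield governs)

Weld metal: throat = 0.707×12 = 8.484 mm, L = 2×142 = 284 mm. φR_n = 0.75 × 0.6 × 480 × 8.484 × 284 = 520.4 kN.
Base metal shear (8 mm plate): yield φR_n = 1.0×0.6×350×8×284 = 477.1 kN; rupture φR_n = 0.75×0.6×450×8×284 = 460.1 kN; take 460.1 kN (rupture).
Tension yield (gross): A_g = 101×8 = 808 mm². φR_n = 0.90 × 350 × 808 = 254.5 kN.
Governing: min(520.4, 460.1, 254.5) = 254.5 kN → gross-section yield.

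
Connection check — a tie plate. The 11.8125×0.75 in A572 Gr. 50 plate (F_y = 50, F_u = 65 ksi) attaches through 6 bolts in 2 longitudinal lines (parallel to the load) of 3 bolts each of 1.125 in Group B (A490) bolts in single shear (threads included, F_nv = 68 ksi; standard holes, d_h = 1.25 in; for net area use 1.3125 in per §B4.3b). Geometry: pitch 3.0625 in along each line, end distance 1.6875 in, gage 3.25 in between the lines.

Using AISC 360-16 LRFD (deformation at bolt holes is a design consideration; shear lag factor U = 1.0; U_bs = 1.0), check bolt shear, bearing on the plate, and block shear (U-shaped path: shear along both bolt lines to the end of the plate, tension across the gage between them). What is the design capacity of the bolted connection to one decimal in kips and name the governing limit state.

Bolt shear: A_b = π(1.125)²/4 = 0.99402 in². φR_n = 0.75 × 68 × 0.99402 × 6 × 1 = 304.2 kips.
Bearing (0.75 in plate, F_u = 65 ksi): end bolts L_c = 1.6875 − 1.25/2 = 1.0625, R_n = min(1.2×1.0625×0.75×65, 2.4×1.125×0.75×65) = 62.156 kips/bolt; interior L_c = 3.0625 − 1.25 = 1.8125, R_n = 106.03 kips/bolt. φR_n = 0.75 × (2×62.156 + 4×106.03) = 411.3 kips.
Block shear: shear path 2×[1.6875+2×3.0625] = 2×7.8125 in, A_gv = 11.719, A_nv = 2×(7.8125 − 2.5×1.3125)×0.75 = 6.7969 in²; tension across gage: (3.25 − 1×1.3125)×0.75 = 1.4531 in². R_n = min(0.6×65×6.7969, 0.6×50×11.719) + 1.0×65×1.4531 = min(265.08, 351.57) + 94.452 = 359.53 kips. φR_n = 0.75 × 359.53 = 269.6 kips.
Governing: min(304.2, 411.3, 269.6) = 269.6 kips → block shear.

269.6 kips (block shear governs)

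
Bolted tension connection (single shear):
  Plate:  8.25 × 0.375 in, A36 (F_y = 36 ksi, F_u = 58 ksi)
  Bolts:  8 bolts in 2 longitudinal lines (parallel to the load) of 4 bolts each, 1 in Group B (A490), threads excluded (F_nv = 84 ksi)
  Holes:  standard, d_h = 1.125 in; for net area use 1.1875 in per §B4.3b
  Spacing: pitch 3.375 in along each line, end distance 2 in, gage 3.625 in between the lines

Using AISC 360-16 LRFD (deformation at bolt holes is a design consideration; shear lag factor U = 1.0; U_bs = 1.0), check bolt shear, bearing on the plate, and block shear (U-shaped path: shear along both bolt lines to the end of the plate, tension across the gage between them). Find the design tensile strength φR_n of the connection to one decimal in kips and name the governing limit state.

187.1 kips (block shear governs)

Bolt shear: A_b = π(1)²/4 = 0.7854 in². φR_n = 0.75 × 84 × 0.7854 × 8 × 1 = 395.8 kips.
Bearing (0.375 in plate, F_u = 58 ksi): end bolts L_c = 2 − 1.125/2 = 1.4375, R_n = min(1.2×1.4375×0.375×58, 2.4×1×0.375×58) = 37.519 kips/bolt; interior L_c = 3.375 − 1.125 = 2.25, R_n = 52.2 kips/bolt. φR_n = 0.75 × (2×37.519 + 6×52.2) = 291.2 kips.
Block shear: shear path 2×[2+3×3.375] = 2×12.125 in, A_gv = 9.0938, A_nv = 2×(12.125 − 3.5×1.1875)×0.375 = 5.9766 in²; tension across gage: (3.625 − 1×1.1875)×0.375 = 0.91406 in². R_n = min(0.6×58×5.9766, 0.6×36×9.0938) + 1.0×58×0.91406 = min(207.99, 196.43) + 53.015 = 249.45 kips. φR_n = 0.75 × 249.45 = 187.1 kips.
Governing: min(395.8, 291.2, 187.1) = 187.1 kips → block shear.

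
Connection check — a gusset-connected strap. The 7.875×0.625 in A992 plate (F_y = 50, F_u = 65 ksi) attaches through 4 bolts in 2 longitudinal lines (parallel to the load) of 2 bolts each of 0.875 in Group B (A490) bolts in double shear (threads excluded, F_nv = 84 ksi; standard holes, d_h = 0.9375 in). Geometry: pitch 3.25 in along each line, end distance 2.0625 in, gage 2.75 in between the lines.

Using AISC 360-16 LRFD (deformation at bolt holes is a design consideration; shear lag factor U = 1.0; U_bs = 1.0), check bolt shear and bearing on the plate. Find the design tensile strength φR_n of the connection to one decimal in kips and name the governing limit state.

244.5 kips (bearing governs)

Bolt shear: A_b = π(0.875)²/4 = 0.60132 in². φR_n = 0.75 × 84 × 0.60132 × 4 × 2 = 303.1 kips.
Bearing (0.625 in plate, F_u = 65 ksi): end bolts L_c = 2.0625 − 0.9375/2 = 1.59375, R_n = min(1.2×1.59375×0.625×65, 2.4×0.875×0.625×65) = 77.695 kips/bolt; interior L_c = 3.25 − 0.9375 = 2.3125, R_n = 85.313 kips/bolt. φR_n = 0.75 × (2×77.695 + 2×85.313) = 244.5 kips.
Governing: min(303.1, 244.5) = 244.5 kips → bearing.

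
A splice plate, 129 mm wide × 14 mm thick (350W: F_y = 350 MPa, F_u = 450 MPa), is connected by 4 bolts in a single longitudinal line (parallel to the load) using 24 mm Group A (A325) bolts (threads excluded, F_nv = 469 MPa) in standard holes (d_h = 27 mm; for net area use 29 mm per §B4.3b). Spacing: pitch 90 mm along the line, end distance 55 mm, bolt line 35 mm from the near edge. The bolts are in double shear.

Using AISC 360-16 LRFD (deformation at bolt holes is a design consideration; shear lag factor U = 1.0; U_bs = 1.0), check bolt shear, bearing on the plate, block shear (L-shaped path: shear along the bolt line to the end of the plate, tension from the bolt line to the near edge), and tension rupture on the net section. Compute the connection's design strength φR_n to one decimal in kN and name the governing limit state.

Bolt shear: A_b = π(24)²/4 = 452.39 mm². φR_n = 0.75 × 469 × 452.39 × 4 × 2 = 1273.0 kN.
Bearing (14 mm plate, F_u = 450 MPa): end bolts L_c = 55 − 27/2 = 41.5, R_n = min(1.2×41.5×14×450, 2.4×24×14×450) = 313.74 kN/bolt; interior L_c = 90 − 27 = 63, R_n = 362.88 kN/bolt. φR_n = 0.75 × (1×313.74 + 3×362.88) = 1051.8 kN.
Block shear: shear path 1×[55+3×90] = 1×325 mm, A_gv = 4550, A_nv = 1×(325 − 3.5×29)×14 = 3129 mm²; tension to near edge: (35 − 0.5×29)×14 = 287 mm². R_n = min(0.6×450×3129, 0.6×350×4550) + 1.0×450×287 = min(844.83, 955.5) + 129.15 = 973.98 kN. φR_n = 0.75 × 973.98 = 730.5 kN.
Tension rupture (net): A_n = (129 − 1×29)×14 = 1400 mm² (U = 1.0, A_e = A_n). φR_n = 0.75 × 450 × 1400 = 472.5 kN.
Governing: min(1273.0, 1051.8, 730.5, 472.5) = 472.5 kN → net-section rupture.

472.5 kN (net-section rupture governs)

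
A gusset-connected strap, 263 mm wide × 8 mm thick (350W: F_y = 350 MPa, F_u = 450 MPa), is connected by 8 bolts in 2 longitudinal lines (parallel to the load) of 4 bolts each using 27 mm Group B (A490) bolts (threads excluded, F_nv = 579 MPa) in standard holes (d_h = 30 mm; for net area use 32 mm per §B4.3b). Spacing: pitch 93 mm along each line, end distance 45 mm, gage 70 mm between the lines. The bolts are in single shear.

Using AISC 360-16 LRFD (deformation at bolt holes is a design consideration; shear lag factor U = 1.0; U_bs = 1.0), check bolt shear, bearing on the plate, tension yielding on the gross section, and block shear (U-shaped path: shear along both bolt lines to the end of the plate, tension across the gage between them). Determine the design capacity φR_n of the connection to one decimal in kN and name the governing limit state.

Bolt shear: A_b = π(27)²/4 = 572.56 mm². φR_n = 0.75 × 579 × 572.56 × 8 × 1 = 1989.1 kN.
Bearing (8 mm plate, F_u = 450 MPa): end bolts L_c = 45 − 30/2 = 30, R_n = min(1.2×30×8×450, 2.4×27×8×450) = 129.6 kN/bolt; interior L_c = 93 − 30 = 63, R_n = 233.28 kN/bolt. φR_n = 0.75 × (2×129.6 + 6×233.28) = 1244.2 kN.
Tension yield (gross): A_g = 263×8 = 2104 mm². φR_n = 0.90 × 350 × 2104 = 662.8 kN.
Block shear: shear path 2×[45+3×93] = 2×324 mm, A_gv = 5184, A_nv = 2×(324 − 3.5×32)×8 = 3392 mm²; tension across gage: (70 − 1×32)×8 = 304 mm². R_n = min(0.6×450×3392, 0.6×350×5184) + 1.0×450×304 = min(915.84, 1088.6) + 136.8 = 1052.6 kN. φR_n = 0.75 × 1052.6 = 789.5 kN.
Governing: min(1989.1, 1244.2, 662.8, 789.5) = 662.8 kN → gross-section yield.

662.8 kN (gross-section yield governs)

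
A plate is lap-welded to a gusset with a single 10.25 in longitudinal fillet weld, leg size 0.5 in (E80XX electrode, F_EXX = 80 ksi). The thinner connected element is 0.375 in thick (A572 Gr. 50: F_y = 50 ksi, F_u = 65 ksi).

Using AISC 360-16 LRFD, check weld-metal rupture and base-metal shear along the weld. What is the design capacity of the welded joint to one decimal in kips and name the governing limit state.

112.4 kips (base-metal shear governs)

Weld metal: throat = 0.707×0.5 = 0.3535 in, L = 10.25 in. φR_n = 0.75 × 0.6 × 80 × 0.3535 × 10.25 = 130.4 kips.
Base metal shear (0.375 in plate): yield φR_n = 1.0×0.6×50×0.375×10.25 = 115.3 kips; rupture φR_n = 0.75×0.6×65×0.375×10.25 = 112.4 kips; take 112.4 kips (rupture).
Governing: min(130.4, 112.4) = 112.4 kips → base-metal shear.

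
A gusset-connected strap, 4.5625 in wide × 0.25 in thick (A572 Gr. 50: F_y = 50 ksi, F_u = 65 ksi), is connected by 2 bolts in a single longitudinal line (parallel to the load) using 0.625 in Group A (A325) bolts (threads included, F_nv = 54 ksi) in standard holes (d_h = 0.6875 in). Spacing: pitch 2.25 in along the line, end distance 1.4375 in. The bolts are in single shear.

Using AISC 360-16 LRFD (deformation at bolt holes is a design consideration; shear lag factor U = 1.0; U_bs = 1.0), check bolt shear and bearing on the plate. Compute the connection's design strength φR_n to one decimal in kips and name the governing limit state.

Bolt shear: A_b = π(0.625)²/4 = 0.3068 in². φR_n = 0.75 × 54 × 0.3068 × 2 × 1 = 24.9 kips.
Bearing (0.25 in plate, F_u = 65 ksi): end bolts L_c = 1.4375 − 0.6875/2 = 1.09375, R_n = min(1.2×1.09375×0.25×65, 2.4×0.625×0.25×65) = 21.328 kips/bolt; interior L_c = 2.25 − 0.6875 = 1.5625, R_n = 24.375 kips/bolt. φR_n = 0.75 × (1×21.328 + 1×24.375) = 34.3 kips.
Governing: min(24.9, 34.3) = 24.9 kips → bolt shear.

24.9 kips (bolt shear governs)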